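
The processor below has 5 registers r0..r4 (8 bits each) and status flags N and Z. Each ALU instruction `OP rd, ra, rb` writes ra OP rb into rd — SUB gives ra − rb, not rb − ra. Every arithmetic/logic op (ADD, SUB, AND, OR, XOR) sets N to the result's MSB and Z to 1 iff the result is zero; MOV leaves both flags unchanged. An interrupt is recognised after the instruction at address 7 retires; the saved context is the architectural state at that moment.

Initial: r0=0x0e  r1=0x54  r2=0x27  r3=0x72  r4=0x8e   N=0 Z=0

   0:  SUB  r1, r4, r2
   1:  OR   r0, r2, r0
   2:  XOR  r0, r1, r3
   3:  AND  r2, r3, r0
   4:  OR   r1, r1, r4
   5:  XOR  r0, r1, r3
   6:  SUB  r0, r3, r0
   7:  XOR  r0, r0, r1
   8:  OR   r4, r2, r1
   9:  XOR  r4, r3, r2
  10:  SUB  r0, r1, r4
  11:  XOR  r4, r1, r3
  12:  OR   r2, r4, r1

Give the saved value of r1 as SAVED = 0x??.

after  0: r0=0x0e r1=0x67 r2=0x27 r3=0x72 r4=0x8e  N=0 Z=0
after  1: r0=0x2f r1=0x67 r2=0x27 r3=0x72 r4=0x8e  N=0 Z=0
after  2: r0=0x15 r1=0x67 r2=0x27 r3=0x72 r4=0x8e  N=0 Z=0
after  3: r0=0x15 r1=0x67 r2=0x10 r3=0x72 r4=0x8e  N=0 Z=0
after  4: r0=0x15 r1=0xef r2=0x10 r3=0x72 r4=0x8e  N=1 Z=0
after  5: r0=0x9d r1=0xef r2=0x10 r3=0x72 r4=0x8e  N=1 Z=0
after  6: r0=0xd5 r1=0xef r2=0x10 r3=0x72 r4=0x8e  N=1 Z=0
after  7: r0=0x3a r1=0xef r2=0x10 r3=0x72 r4=0x8e  N=0 Z=0
-- IRQ taken; context saved, return-PC = 8 --

SAVED = 0xef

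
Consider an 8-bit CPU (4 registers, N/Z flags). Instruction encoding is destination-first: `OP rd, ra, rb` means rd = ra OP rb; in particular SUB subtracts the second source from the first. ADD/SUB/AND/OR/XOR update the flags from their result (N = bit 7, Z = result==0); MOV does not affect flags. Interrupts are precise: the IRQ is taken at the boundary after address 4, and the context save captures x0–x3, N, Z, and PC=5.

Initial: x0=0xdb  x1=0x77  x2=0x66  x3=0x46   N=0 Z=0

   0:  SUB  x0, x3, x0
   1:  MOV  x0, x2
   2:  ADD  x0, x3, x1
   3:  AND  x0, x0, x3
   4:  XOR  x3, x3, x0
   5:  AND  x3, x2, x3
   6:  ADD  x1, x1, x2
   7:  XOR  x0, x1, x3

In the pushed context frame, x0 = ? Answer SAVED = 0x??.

after  0: x0=0x6b x1=0x77 x2=0x66 x3=0x46  N=0 Z=0
after  1: x0=0x66 x1=0x77 x2=0x66 x3=0x46  N=0 Z=0
after  2: x0=0xbd x1=0x77 x2=0x66 x3=0x46  N=1 Z=0
after  3: x0=0x04 x1=0x77 x2=0x66 x3=0x46  N=0 Z=0
after  4: x0=0x04 x1=0x77 x2=0x66 x3=0x42  N=0 Z=0
-- IRQ taken; context saved, return-PC = 5 --

SAVED = 0x04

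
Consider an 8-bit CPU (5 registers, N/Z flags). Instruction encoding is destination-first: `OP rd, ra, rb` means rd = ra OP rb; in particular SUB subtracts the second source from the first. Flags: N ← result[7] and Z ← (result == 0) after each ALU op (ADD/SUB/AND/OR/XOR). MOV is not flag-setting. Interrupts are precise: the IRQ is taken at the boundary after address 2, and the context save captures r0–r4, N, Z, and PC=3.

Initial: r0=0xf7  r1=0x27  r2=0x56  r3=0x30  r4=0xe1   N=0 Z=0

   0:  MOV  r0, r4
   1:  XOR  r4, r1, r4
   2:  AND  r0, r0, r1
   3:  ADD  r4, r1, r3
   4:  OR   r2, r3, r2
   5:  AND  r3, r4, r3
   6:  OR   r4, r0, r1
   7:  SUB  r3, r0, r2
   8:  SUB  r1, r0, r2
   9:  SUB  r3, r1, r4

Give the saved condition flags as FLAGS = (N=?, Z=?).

FLAGS = (N=0, Z=0)

after  0: r0=0xe1 r1=0x27 r2=0x56 r3=0x30 r4=0xe1  N=0 Z=0
after  1: r0=0xe1 r1=0x27 r2=0x56 r3=0x30 r4=0xc6  N=1 Z=0
after  2: r0=0x21 r1=0x27 r2=0x56 r3=0x30 r4=0xc6  N=0 Z=0
-- IRQ taken; context saved, return-PC = 3 --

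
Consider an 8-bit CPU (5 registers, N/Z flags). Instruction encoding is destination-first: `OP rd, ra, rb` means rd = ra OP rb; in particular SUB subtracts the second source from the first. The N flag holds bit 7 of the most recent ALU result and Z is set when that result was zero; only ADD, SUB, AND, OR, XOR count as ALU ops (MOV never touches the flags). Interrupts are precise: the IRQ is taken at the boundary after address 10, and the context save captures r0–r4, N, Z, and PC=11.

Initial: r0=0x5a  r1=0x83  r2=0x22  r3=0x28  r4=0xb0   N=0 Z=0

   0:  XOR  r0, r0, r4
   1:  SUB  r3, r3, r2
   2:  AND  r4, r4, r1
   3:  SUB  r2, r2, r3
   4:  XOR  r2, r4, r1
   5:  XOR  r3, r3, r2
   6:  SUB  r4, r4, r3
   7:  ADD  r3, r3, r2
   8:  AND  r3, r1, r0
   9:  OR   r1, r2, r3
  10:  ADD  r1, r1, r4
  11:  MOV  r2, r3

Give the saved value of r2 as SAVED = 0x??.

SAVED = 0x03

after  0: r0=0xea r1=0x83 r2=0x22 r3=0x28 r4=0xb0  N=1 Z=0
after  1: r0=0xea r1=0x83 r2=0x22 r3=0x06 r4=0xb0  N=0 Z=0
after  2: r0=0xea r1=0x83 r2=0x22 r3=0x06 r4=0x80  N=1 Z=0
after  3: r0=0xea r1=0x83 r2=0x1c r3=0x06 r4=0x80  N=0 Z=0
after  4: r0=0xea r1=0x83 r2=0x03 r3=0x06 r4=0x80  N=0 Z=0
after  5: r0=0xea r1=0x83 r2=0x03 r3=0x05 r4=0x80  N=0 Z=0
after  6: r0=0xea r1=0x83 r2=0x03 r3=0x05 r4=0x7b  N=0 Z=0
after  7: r0=0xea r1=0x83 r2=0x03 r3=0x08 r4=0x7b  N=0 Z=0
after  8: r0=0xea r1=0x83 r2=0x03 r3=0x82 r4=0x7b  N=1 Z=0
after  9: r0=0xea r1=0x83 r2=0x03 r3=0x82 r4=0x7b  N=1 Z=0
after 10: r0=0xea r1=0xfe r2=0x03 r3=0x82 r4=0x7b  N=1 Z=0
-- IRQ taken; context saved, return-PC = 11 --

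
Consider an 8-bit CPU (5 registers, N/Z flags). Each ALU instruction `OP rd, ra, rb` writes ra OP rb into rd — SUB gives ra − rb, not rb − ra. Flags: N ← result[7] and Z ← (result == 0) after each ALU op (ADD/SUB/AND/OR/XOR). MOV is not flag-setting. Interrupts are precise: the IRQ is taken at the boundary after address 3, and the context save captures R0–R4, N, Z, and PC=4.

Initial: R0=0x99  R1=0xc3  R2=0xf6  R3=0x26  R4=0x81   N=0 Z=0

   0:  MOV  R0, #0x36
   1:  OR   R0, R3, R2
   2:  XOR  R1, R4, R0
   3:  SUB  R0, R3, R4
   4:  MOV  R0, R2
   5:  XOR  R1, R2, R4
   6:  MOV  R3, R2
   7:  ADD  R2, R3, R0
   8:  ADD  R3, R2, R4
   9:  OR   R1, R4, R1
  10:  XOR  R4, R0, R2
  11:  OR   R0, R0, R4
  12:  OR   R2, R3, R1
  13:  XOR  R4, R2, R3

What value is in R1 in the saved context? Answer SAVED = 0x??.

SAVED = 0x77

after  0: R0=0x36 R1=0xc3 R2=0xf6 R3=0x26 R4=0x81  N=0 Z=0
after  1: R0=0xf6 R1=0xc3 R2=0xf6 R3=0x26 R4=0x81  N=1 Z=0
after  2: R0=0xf6 R1=0x77 R2=0xf6 R3=0x26 R4=0x81  N=0 Z=0
after  3: R0=0xa5 R1=0x77 R2=0xf6 R3=0x26 R4=0x81  N=1 Z=0
-- IRQ taken; context saved, return-PC = 4 --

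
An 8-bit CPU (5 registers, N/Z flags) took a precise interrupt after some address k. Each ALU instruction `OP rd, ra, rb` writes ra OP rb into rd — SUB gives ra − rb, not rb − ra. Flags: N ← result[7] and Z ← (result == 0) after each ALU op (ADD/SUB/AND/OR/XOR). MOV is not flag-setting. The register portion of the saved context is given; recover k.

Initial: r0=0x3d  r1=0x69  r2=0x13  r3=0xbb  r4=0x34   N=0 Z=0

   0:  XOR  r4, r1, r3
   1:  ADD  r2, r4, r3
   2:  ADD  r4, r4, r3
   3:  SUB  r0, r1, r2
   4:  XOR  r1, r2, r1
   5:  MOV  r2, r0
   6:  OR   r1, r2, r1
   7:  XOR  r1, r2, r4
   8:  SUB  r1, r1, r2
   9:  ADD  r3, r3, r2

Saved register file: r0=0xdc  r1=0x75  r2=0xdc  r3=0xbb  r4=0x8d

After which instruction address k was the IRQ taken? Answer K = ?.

after  0: r0=0x3d r1=0x69 r2=0x13 r3=0xbb r4=0xd2  N=1 Z=0
after  1: r0=0x3d r1=0x69 r2=0x8d r3=0xbb r4=0xd2  N=1 Z=0
after  2: r0=0x3d r1=0x69 r2=0x8d r3=0xbb r4=0x8d  N=1 Z=0
after  3: r0=0xdc r1=0x69 r2=0x8d r3=0xbb r4=0x8d  N=1 Z=0
after  4: r0=0xdc r1=0xe4 r2=0x8d r3=0xbb r4=0x8d  N=1 Z=0
after  5: r0=0xdc r1=0xe4 r2=0xdc r3=0xbb r4=0x8d  N=1 Z=0
after  6: r0=0xdc r1=0xfc r2=0xdc r3=0xbb r4=0x8d  N=1 Z=0
after  7: r0=0xdc r1=0x51 r2=0xdc r3=0xbb r4=0x8d  N=0 Z=0
after  8: r0=0xdc r1=0x75 r2=0xdc r3=0xbb r4=0x8d  N=0 Z=0
-- IRQ taken; context saved, return-PC = 9 --

K = 8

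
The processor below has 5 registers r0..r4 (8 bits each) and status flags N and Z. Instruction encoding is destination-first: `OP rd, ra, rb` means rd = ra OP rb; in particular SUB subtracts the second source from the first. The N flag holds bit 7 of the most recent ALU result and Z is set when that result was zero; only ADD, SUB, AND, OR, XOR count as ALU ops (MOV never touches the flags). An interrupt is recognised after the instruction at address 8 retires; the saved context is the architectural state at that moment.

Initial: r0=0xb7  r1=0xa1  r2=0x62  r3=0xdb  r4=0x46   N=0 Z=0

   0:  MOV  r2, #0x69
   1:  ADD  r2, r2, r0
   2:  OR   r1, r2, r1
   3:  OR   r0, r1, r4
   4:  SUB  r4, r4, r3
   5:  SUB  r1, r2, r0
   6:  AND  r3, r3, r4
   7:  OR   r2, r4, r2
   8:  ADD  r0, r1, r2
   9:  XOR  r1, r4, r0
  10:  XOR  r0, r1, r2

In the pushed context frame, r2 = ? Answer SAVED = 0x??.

after  0: r0=0xb7 r1=0xa1 r2=0x69 r3=0xdb r4=0x46  N=0 Z=0
after  1: r0=0xb7 r1=0xa1 r2=0x20 r3=0xdb r4=0x46  N=0 Z=0
after  2: r0=0xb7 r1=0xa1 r2=0x20 r3=0xdb r4=0x46  N=1 Z=0
after  3: r0=0xe7 r1=0xa1 r2=0x20 r3=0xdb r4=0x46  N=1 Z=0
after  4: r0=0xe7 r1=0xa1 r2=0x20 r3=0xdb r4=0x6b  N=0 Z=0
after  5: r0=0xe7 r1=0x39 r2=0x20 r3=0xdb r4=0x6b  N=0 Z=0
after  6: r0=0xe7 r1=0x39 r2=0x20 r3=0x4b r4=0x6b  N=0 Z=0
after  7: r0=0xe7 r1=0x39 r2=0x6b r3=0x4b r4=0x6b  N=0 Z=0
after  8: r0=0xa4 r1=0x39 r2=0x6b r3=0x4b r4=0x6b  N=1 Z=0
-- IRQ taken; context saved, return-PC = 9 --

SAVED = 0x6b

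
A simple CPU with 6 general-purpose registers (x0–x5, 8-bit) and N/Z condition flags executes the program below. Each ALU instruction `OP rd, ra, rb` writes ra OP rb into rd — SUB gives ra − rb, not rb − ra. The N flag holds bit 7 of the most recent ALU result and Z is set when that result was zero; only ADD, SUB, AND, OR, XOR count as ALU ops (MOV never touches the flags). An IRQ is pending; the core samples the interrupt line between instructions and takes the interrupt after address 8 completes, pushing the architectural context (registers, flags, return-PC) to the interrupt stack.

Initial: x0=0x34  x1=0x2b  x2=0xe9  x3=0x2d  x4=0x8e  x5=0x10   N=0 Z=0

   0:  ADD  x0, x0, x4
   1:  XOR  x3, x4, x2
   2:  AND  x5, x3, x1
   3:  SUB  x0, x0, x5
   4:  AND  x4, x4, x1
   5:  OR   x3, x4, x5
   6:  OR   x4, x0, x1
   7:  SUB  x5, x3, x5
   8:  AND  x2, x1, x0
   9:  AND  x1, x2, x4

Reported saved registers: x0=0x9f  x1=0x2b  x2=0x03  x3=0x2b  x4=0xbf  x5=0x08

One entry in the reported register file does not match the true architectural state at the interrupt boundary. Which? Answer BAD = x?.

after  0: x0=0xc2 x1=0x2b x2=0xe9 x3=0x2d x4=0x8e x5=0x10  N=1 Z=0
after  1: x0=0xc2 x1=0x2b x2=0xe9 x3=0x67 x4=0x8e x5=0x10  N=0 Z=0
after  2: x0=0xc2 x1=0x2b x2=0xe9 x3=0x67 x4=0x8e x5=0x23  N=0 Z=0
after  3: x0=0x9f x1=0x2b x2=0xe9 x3=0x67 x4=0x8e x5=0x23  N=1 Z=0
after  4: x0=0x9f x1=0x2b x2=0xe9 x3=0x67 x4=0x0a x5=0x23  N=0 Z=0
after  5: x0=0x9f x1=0x2b x2=0xe9 x3=0x2b x4=0x0a x5=0x23  N=0 Z=0
after  6: x0=0x9f x1=0x2b x2=0xe9 x3=0x2b x4=0xbf x5=0x23  N=1 Z=0
after  7: x0=0x9f x1=0x2b x2=0xe9 x3=0x2b x4=0xbf x5=0x08  N=0 Z=0
after  8: x0=0x9f x1=0x2b x2=0x0b x3=0x2b x4=0xbf x5=0x08  N=0 Z=0
-- IRQ taken; context saved, return-PC = 9 --
mismatch: x2: reported 0x03 vs actual 0x0b

BAD = x2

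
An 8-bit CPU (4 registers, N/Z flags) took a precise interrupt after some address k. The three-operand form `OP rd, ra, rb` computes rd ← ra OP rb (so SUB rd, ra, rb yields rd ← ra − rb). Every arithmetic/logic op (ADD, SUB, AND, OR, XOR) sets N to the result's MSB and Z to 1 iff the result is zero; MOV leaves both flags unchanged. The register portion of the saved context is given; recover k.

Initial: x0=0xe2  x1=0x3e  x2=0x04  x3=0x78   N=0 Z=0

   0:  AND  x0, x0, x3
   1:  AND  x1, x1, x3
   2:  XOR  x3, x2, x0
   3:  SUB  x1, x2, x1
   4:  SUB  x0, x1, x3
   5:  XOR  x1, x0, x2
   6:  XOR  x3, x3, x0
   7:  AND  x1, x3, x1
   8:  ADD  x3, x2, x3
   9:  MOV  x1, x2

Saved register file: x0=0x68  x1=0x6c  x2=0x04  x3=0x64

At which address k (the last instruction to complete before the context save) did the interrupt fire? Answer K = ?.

after  0: x0=0x60 x1=0x3e x2=0x04 x3=0x78  N=0 Z=0
after  1: x0=0x60 x1=0x38 x2=0x04 x3=0x78  N=0 Z=0
after  2: x0=0x60 x1=0x38 x2=0x04 x3=0x64  N=0 Z=0
after  3: x0=0x60 x1=0xcc x2=0x04 x3=0x64  N=1 Z=0
after  4: x0=0x68 x1=0xcc x2=0x04 x3=0x64  N=0 Z=0
after  5: x0=0x68 x1=0x6c x2=0x04 x3=0x64  N=0 Z=0
-- IRQ taken; context saved, return-PC = 6 --

K = 5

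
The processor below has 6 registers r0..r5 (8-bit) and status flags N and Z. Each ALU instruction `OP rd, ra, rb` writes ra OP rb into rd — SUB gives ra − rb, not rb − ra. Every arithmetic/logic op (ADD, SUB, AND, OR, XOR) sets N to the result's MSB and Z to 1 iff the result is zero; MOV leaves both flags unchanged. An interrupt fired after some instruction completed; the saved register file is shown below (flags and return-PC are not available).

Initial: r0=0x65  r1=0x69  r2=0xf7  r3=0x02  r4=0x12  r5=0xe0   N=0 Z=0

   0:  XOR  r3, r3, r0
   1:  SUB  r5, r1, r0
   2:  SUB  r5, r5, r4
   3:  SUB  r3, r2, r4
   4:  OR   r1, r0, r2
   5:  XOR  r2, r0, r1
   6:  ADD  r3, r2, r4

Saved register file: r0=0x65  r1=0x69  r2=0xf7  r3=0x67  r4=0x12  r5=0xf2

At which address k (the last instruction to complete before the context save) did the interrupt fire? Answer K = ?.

K = 2

after  0: r0=0x65 r1=0x69 r2=0xf7 r3=0x67 r4=0x12 r5=0xe0  N=0 Z=0
after  1: r0=0x65 r1=0x69 r2=0xf7 r3=0x67 r4=0x12 r5=0x04  N=0 Z=0
after  2: r0=0x65 r1=0x69 r2=0xf7 r3=0x67 r4=0x12 r5=0xf2  N=1 Z=0
-- IRQ taken; context saved, return-PC = 3 --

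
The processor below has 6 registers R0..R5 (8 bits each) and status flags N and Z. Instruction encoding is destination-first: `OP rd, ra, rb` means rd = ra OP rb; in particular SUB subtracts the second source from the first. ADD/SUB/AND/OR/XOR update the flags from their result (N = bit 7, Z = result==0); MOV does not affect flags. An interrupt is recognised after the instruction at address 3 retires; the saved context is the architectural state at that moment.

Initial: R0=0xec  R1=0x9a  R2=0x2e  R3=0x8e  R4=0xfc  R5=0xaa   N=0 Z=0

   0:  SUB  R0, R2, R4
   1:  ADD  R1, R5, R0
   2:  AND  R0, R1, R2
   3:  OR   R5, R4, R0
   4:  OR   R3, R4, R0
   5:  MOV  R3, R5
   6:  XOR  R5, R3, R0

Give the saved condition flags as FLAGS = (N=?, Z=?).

FLAGS = (N=1, Z=0)

after  0: R0=0x32 R1=0x9a R2=0x2e R3=0x8e R4=0xfc R5=0xaa  N=0 Z=0
after  1: R0=0x32 R1=0xdc R2=0x2e R3=0x8e R4=0xfc R5=0xaa  N=1 Z=0
after  2: R0=0x0c R1=0xdc R2=0x2e R3=0x8e R4=0xfc R5=0xaa  N=0 Z=0
after  3: R0=0x0c R1=0xdc R2=0x2e R3=0x8e R4=0xfc R5=0xfc  N=1 Z=0
-- IRQ taken; context saved, return-PC = 4 --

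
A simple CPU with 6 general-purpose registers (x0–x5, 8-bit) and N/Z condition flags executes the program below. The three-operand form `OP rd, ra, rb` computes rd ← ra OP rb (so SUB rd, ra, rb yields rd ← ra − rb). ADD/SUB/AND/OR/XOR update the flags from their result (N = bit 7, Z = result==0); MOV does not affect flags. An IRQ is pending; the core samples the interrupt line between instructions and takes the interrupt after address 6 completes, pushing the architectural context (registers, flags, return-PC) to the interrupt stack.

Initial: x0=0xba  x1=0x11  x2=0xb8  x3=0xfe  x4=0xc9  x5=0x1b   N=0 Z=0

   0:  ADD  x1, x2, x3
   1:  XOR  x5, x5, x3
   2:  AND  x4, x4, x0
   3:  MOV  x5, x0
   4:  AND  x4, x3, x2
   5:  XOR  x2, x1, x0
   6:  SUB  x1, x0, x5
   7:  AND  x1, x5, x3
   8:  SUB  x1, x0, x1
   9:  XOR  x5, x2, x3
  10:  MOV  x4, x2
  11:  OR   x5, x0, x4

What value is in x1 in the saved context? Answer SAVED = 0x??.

after  0: x0=0xba x1=0xb6 x2=0xb8 x3=0xfe x4=0xc9 x5=0x1b  N=1 Z=0
after  1: x0=0xba x1=0xb6 x2=0xb8 x3=0xfe x4=0xc9 x5=0xe5  N=1 Z=0
after  2: x0=0xba x1=0xb6 x2=0xb8 x3=0xfe x4=0x88 x5=0xe5  N=1 Z=0
after  3: x0=0xba x1=0xb6 x2=0xb8 x3=0xfe x4=0x88 x5=0xba  N=1 Z=0
after  4: x0=0xba x1=0xb6 x2=0xb8 x3=0xfe x4=0xb8 x5=0xba  N=1 Z=0
after  5: x0=0xba x1=0xb6 x2=0x0c x3=0xfe x4=0xb8 x5=0xba  N=0 Z=0
after  6: x0=0xba x1=0x00 x2=0x0c x3=0xfe x4=0xb8 x5=0xba  N=0 Z=1
-- IRQ taken; context saved, return-PC = 7 --

SAVED = 0x00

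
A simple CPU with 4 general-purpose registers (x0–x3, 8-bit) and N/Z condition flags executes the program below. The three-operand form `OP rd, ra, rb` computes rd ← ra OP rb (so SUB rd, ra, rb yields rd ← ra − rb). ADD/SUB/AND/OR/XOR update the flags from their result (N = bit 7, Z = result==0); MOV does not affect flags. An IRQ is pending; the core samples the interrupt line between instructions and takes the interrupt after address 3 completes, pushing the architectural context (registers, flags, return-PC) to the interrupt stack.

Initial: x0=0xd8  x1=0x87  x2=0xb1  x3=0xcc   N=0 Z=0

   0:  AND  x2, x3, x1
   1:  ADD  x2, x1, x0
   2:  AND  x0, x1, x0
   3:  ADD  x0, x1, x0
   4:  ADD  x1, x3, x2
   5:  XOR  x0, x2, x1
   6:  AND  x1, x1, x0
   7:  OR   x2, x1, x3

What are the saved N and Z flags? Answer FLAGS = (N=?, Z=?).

FLAGS = (N=0, Z=0)

after  0: x0=0xd8 x1=0x87 x2=0x84 x3=0xcc  N=1 Z=0
after  1: x0=0xd8 x1=0x87 x2=0x5f x3=0xcc  N=0 Z=0
after  2: x0=0x80 x1=0x87 x2=0x5f x3=0xcc  N=1 Z=0
after  3: x0=0x07 x1=0x87 x2=0x5f x3=0xcc  N=0 Z=0
-- IRQ taken; context saved, return-PC = 4 --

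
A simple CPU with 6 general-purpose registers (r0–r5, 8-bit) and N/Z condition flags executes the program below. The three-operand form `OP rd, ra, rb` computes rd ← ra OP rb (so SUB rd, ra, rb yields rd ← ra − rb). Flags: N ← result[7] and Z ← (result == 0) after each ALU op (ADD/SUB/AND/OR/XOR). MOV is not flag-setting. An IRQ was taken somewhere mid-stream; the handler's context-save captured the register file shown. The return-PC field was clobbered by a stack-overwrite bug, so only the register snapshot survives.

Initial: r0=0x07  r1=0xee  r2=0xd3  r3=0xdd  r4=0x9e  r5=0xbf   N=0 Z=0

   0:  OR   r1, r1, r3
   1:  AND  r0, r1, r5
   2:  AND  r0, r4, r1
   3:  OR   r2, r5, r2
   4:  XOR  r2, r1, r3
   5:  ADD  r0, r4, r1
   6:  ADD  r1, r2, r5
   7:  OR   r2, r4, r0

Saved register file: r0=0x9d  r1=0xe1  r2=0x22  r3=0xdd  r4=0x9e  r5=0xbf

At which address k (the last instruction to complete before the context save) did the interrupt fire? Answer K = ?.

after  0: r0=0x07 r1=0xff r2=0xd3 r3=0xdd r4=0x9e r5=0xbf  N=1 Z=0
after  1: r0=0xbf r1=0xff r2=0xd3 r3=0xdd r4=0x9e r5=0xbf  N=1 Z=0
after  2: r0=0x9e r1=0xff r2=0xd3 r3=0xdd r4=0x9e r5=0xbf  N=1 Z=0
after  3: r0=0x9e r1=0xff r2=0xff r3=0xdd r4=0x9e r5=0xbf  N=1 Z=0
after  4: r0=0x9e r1=0xff r2=0x22 r3=0xdd r4=0x9e r5=0xbf  N=0 Z=0
after  5: r0=0x9d r1=0xff r2=0x22 r3=0xdd r4=0x9e r5=0xbf  N=1 Z=0
after  6: r0=0x9d r1=0xe1 r2=0x22 r3=0xdd r4=0x9e r5=0xbf  N=1 Z=0
-- IRQ taken; context saved, return-PC = 7 --

K = 6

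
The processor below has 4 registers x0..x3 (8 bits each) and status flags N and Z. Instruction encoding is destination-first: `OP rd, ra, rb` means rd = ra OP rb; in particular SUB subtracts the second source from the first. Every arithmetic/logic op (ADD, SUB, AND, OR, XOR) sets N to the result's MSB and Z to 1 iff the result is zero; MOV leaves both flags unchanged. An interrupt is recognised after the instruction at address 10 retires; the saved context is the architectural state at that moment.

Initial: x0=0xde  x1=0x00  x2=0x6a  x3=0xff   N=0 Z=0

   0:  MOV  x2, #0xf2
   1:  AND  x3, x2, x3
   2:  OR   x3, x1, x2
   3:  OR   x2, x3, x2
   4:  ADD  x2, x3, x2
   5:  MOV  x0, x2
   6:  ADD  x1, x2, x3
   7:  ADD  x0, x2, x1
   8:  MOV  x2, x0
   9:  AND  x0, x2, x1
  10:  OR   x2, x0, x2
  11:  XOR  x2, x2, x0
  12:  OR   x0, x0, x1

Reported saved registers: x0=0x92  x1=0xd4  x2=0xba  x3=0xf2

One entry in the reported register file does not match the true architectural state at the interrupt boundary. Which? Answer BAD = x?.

BAD = x1

after  0: x0=0xde x1=0x00 x2=0xf2 x3=0xff  N=0 Z=0
after  1: x0=0xde x1=0x00 x2=0xf2 x3=0xf2  N=1 Z=0
after  2: x0=0xde x1=0x00 x2=0xf2 x3=0xf2  N=1 Z=0
after  3: x0=0xde x1=0x00 x2=0xf2 x3=0xf2  N=1 Z=0
after  4: x0=0xde x1=0x00 x2=0xe4 x3=0xf2  N=1 Z=0
after  5: x0=0xe4 x1=0x00 x2=0xe4 x3=0xf2  N=1 Z=0
after  6: x0=0xe4 x1=0xd6 x2=0xe4 x3=0xf2  N=1 Z=0
after  7: x0=0xba x1=0xd6 x2=0xe4 x3=0xf2  N=1 Z=0
after  8: x0=0xba x1=0xd6 x2=0xba x3=0xf2  N=1 Z=0
after  9: x0=0x92 x1=0xd6 x2=0xba x3=0xf2  N=1 Z=0
after 10: x0=0x92 x1=0xd6 x2=0xba x3=0xf2  N=1 Z=0
-- IRQ taken; context saved, return-PC = 11 --
mismatch: x1: reported 0xd4 vs actual 0xd6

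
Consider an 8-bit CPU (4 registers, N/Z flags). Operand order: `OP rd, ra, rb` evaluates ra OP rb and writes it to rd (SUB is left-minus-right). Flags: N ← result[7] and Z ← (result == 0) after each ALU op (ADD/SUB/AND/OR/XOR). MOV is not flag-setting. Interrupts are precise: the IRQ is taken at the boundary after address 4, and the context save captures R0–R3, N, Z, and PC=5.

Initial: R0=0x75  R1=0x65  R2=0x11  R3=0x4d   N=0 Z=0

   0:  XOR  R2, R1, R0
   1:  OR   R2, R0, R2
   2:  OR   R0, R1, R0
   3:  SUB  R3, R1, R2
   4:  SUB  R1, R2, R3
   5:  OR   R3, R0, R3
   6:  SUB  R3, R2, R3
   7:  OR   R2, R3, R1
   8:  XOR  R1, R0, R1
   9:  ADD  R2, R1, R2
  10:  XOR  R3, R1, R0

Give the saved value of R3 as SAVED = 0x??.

SAVED = 0xf0

after  0: R0=0x75 R1=0x65 R2=0x10 R3=0x4d  N=0 Z=0
after  1: R0=0x75 R1=0x65 R2=0x75 R3=0x4d  N=0 Z=0
after  2: R0=0x75 R1=0x65 R2=0x75 R3=0x4d  N=0 Z=0
after  3: R0=0x75 R1=0x65 R2=0x75 R3=0xf0  N=1 Z=0
after  4: R0=0x75 R1=0x85 R2=0x75 R3=0xf0  N=1 Z=0
-- IRQ taken; context saved, return-PC = 5 --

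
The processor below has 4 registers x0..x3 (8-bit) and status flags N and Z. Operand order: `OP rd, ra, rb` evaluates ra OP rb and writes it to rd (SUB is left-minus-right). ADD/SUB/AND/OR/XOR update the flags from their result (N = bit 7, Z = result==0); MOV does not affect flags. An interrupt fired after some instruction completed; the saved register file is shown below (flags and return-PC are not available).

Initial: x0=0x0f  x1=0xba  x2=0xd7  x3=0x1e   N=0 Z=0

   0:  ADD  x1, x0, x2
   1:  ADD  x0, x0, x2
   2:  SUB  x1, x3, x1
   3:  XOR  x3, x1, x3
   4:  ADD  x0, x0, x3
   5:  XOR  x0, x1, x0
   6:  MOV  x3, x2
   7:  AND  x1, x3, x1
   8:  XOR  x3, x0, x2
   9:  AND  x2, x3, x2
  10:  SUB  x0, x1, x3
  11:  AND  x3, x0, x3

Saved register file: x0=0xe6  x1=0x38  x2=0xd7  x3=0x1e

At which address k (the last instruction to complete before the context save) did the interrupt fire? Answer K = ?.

after  0: x0=0x0f x1=0xe6 x2=0xd7 x3=0x1e  N=1 Z=0
after  1: x0=0xe6 x1=0xe6 x2=0xd7 x3=0x1e  N=1 Z=0
after  2: x0=0xe6 x1=0x38 x2=0xd7 x3=0x1e  N=0 Z=0
-- IRQ taken; context saved, return-PC = 3 --

K = 2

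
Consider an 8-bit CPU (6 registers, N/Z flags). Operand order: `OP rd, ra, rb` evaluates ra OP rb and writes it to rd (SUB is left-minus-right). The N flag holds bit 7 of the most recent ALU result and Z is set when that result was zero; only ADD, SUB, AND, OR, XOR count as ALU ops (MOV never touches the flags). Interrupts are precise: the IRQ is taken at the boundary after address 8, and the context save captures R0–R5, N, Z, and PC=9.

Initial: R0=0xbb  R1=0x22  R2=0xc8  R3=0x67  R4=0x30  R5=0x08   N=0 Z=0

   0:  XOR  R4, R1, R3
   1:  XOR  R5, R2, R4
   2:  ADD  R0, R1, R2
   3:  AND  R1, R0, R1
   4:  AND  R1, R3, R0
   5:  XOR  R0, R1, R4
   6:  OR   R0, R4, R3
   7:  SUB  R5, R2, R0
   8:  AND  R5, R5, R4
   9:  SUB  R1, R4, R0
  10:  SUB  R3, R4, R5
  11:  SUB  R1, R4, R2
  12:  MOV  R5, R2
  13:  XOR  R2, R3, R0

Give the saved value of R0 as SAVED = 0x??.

after  0: R0=0xbb R1=0x22 R2=0xc8 R3=0x67 R4=0x45 R5=0x08  N=0 Z=0
after  1: R0=0xbb R1=0x22 R2=0xc8 R3=0x67 R4=0x45 R5=0x8d  N=1 Z=0
after  2: R0=0xea R1=0x22 R2=0xc8 R3=0x67 R4=0x45 R5=0x8d  N=1 Z=0
after  3: R0=0xea R1=0x22 R2=0xc8 R3=0x67 R4=0x45 R5=0x8d  N=0 Z=0
after  4: R0=0xea R1=0x62 R2=0xc8 R3=0x67 R4=0x45 R5=0x8d  N=0 Z=0
after  5: R0=0x27 R1=0x62 R2=0xc8 R3=0x67 R4=0x45 R5=0x8d  N=0 Z=0
after  6: R0=0x67 R1=0x62 R2=0xc8 R3=0x67 R4=0x45 R5=0x8d  N=0 Z=0
after  7: R0=0x67 R1=0x62 R2=0xc8 R3=0x67 R4=0x45 R5=0x61  N=0 Z=0
after  8: R0=0x67 R1=0x62 R2=0xc8 R3=0x67 R4=0x45 R5=0x41  N=0 Z=0
-- IRQ taken; context saved, return-PC = 9 --

SAVED = 0x67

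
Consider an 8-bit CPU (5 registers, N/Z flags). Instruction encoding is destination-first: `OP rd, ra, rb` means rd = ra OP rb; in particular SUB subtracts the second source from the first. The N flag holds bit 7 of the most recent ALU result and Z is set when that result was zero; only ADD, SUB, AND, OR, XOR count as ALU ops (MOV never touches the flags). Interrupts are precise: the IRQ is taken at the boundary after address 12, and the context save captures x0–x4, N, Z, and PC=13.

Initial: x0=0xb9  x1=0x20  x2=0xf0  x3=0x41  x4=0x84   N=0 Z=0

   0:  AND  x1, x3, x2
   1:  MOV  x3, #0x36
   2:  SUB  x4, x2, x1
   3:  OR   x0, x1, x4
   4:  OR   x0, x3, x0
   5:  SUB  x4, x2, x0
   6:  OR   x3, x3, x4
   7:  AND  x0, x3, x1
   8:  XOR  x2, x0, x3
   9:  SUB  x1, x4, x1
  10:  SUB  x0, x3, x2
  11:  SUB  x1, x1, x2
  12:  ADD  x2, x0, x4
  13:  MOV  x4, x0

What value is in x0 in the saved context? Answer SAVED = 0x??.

SAVED = 0x40

after  0: x0=0xb9 x1=0x40 x2=0xf0 x3=0x41 x4=0x84  N=0 Z=0
after  1: x0=0xb9 x1=0x40 x2=0xf0 x3=0x36 x4=0x84  N=0 Z=0
after  2: x0=0xb9 x1=0x40 x2=0xf0 x3=0x36 x4=0xb0  N=1 Z=0
after  3: x0=0xf0 x1=0x40 x2=0xf0 x3=0x36 x4=0xb0  N=1 Z=0
after  4: x0=0xf6 x1=0x40 x2=0xf0 x3=0x36 x4=0xb0  N=1 Z=0
after  5: x0=0xf6 x1=0x40 x2=0xf0 x3=0x36 x4=0xfa  N=1 Z=0
after  6: x0=0xf6 x1=0x40 x2=0xf0 x3=0xfe x4=0xfa  N=1 Z=0
after  7: x0=0x40 x1=0x40 x2=0xf0 x3=0xfe x4=0xfa  N=0 Z=0
after  8: x0=0x40 x1=0x40 x2=0xbe x3=0xfe x4=0xfa  N=1 Z=0
after  9: x0=0x40 x1=0xba x2=0xbe x3=0xfe x4=0xfa  N=1 Z=0
after 10: x0=0x40 x1=0xba x2=0xbe x3=0xfe x4=0xfa  N=0 Z=0
after 11: x0=0x40 x1=0xfc x2=0xbe x3=0xfe x4=0xfa  N=1 Z=0
after 12: x0=0x40 x1=0xfc x2=0x3a x3=0xfe x4=0xfa  N=0 Z=0
-- IRQ taken; context saved, return-PC = 13 --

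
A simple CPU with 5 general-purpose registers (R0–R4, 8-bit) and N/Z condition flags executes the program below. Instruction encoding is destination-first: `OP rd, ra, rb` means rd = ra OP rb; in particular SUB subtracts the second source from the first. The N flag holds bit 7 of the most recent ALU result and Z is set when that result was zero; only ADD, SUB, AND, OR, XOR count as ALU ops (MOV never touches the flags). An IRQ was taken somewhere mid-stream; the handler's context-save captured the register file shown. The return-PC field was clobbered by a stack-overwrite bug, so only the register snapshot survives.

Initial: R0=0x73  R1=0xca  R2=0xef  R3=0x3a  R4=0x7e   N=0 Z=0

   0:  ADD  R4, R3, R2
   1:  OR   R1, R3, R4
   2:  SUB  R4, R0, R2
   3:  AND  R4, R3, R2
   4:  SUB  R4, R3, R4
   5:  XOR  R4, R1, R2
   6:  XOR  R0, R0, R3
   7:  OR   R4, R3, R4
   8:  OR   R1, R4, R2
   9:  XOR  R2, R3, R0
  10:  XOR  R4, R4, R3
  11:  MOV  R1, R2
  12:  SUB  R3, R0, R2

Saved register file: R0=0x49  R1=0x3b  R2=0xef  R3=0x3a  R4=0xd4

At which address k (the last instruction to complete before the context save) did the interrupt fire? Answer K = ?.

K = 6

after  0: R0=0x73 R1=0xca R2=0xef R3=0x3a R4=0x29  N=0 Z=0
after  1: R0=0x73 R1=0x3b R2=0xef R3=0x3a R4=0x29  N=0 Z=0
after  2: R0=0x73 R1=0x3b R2=0xef R3=0x3a R4=0x84  N=1 Z=0
after  3: R0=0x73 R1=0x3b R2=0xef R3=0x3a R4=0x2a  N=0 Z=0
after  4: R0=0x73 R1=0x3b R2=0xef R3=0x3a R4=0x10  N=0 Z=0
after  5: R0=0x73 R1=0x3b R2=0xef R3=0x3a R4=0xd4  N=1 Z=0
after  6: R0=0x49 R1=0x3b R2=0xef R3=0x3a R4=0xd4  N=0 Z=0
-- IRQ taken; context saved, return-PC = 7 --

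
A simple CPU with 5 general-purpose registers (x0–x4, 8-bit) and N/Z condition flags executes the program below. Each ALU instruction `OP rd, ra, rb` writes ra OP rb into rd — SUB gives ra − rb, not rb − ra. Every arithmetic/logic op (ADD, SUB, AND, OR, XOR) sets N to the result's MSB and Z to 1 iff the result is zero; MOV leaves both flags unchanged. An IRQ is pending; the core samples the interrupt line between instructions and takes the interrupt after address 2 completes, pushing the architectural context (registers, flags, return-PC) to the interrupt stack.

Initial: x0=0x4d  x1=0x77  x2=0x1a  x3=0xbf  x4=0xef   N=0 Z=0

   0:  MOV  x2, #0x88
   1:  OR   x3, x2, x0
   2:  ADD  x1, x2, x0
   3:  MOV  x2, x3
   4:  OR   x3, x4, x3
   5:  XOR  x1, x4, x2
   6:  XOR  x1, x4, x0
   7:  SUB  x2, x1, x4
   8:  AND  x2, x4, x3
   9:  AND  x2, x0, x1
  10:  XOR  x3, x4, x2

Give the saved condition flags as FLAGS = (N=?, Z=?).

FLAGS = (N=1, Z=0)

after  0: x0=0x4d x1=0x77 x2=0x88 x3=0xbf x4=0xef  N=0 Z=0
after  1: x0=0x4d x1=0x77 x2=0x88 x3=0xcd x4=0xef  N=1 Z=0
after  2: x0=0x4d x1=0xd5 x2=0x88 x3=0xcd x4=0xef  N=1 Z=0
-- IRQ taken; context saved, return-PC = 3 --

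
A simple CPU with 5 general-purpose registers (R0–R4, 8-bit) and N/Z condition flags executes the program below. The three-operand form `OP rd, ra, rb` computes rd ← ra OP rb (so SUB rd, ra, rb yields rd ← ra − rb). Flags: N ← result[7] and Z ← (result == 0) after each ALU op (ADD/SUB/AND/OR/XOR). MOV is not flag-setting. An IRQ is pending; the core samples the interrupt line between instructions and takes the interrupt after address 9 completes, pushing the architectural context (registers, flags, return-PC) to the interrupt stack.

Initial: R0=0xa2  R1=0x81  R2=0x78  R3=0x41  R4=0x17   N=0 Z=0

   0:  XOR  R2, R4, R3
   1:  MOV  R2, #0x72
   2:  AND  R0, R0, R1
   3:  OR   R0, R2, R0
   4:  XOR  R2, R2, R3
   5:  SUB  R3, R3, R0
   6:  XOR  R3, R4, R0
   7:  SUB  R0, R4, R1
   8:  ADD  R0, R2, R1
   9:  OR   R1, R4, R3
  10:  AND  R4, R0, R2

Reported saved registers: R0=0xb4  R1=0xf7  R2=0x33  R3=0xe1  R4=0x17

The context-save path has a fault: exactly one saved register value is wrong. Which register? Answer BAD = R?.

after  0: R0=0xa2 R1=0x81 R2=0x56 R3=0x41 R4=0x17  N=0 Z=0
after  1: R0=0xa2 R1=0x81 R2=0x72 R3=0x41 R4=0x17  N=0 Z=0
after  2: R0=0x80 R1=0x81 R2=0x72 R3=0x41 R4=0x17  N=1 Z=0
after  3: R0=0xf2 R1=0x81 R2=0x72 R3=0x41 R4=0x17  N=1 Z=0
after  4: R0=0xf2 R1=0x81 R2=0x33 R3=0x41 R4=0x17  N=0 Z=0
after  5: R0=0xf2 R1=0x81 R2=0x33 R3=0x4f R4=0x17  N=0 Z=0
after  6: R0=0xf2 R1=0x81 R2=0x33 R3=0xe5 R4=0x17  N=1 Z=0
after  7: R0=0x96 R1=0x81 R2=0x33 R3=0xe5 R4=0x17  N=1 Z=0
after  8: R0=0xb4 R1=0x81 R2=0x33 R3=0xe5 R4=0x17  N=1 Z=0
after  9: R0=0xb4 R1=0xf7 R2=0x33 R3=0xe5 R4=0x17  N=1 Z=0
-- IRQ taken; context saved, return-PC = 10 --
mismatch: R3: reported 0xe1 vs actual 0xe5

BAD = R3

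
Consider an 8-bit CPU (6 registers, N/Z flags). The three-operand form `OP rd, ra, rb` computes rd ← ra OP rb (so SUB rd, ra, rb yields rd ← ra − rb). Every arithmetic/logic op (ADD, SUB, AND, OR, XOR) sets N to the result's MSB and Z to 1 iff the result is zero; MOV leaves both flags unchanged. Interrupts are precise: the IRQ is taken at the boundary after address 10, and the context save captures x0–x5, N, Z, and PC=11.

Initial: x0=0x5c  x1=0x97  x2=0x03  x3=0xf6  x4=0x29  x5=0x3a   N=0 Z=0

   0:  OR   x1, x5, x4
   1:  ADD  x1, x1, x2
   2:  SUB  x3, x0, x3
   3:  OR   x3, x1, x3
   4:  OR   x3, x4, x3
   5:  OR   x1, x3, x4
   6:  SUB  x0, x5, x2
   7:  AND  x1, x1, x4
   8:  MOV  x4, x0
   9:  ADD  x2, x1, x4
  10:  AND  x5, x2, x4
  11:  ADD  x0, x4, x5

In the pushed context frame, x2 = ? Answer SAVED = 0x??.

after  0: x0=0x5c x1=0x3b x2=0x03 x3=0xf6 x4=0x29 x5=0x3a  N=0 Z=0
after  1: x0=0x5c x1=0x3e x2=0x03 x3=0xf6 x4=0x29 x5=0x3a  N=0 Z=0
after  2: x0=0x5c x1=0x3e x2=0x03 x3=0x66 x4=0x29 x5=0x3a  N=0 Z=0
after  3: x0=0x5c x1=0x3e x2=0x03 x3=0x7e x4=0x29 x5=0x3a  N=0 Z=0
after  4: x0=0x5c x1=0x3e x2=0x03 x3=0x7f x4=0x29 x5=0x3a  N=0 Z=0
after  5: x0=0x5c x1=0x7f x2=0x03 x3=0x7f x4=0x29 x5=0x3a  N=0 Z=0
after  6: x0=0x37 x1=0x7f x2=0x03 x3=0x7f x4=0x29 x5=0x3a  N=0 Z=0
after  7: x0=0x37 x1=0x29 x2=0x03 x3=0x7f x4=0x29 x5=0x3a  N=0 Z=0
after  8: x0=0x37 x1=0x29 x2=0x03 x3=0x7f x4=0x37 x5=0x3a  N=0 Z=0
after  9: x0=0x37 x1=0x29 x2=0x60 x3=0x7f x4=0x37 x5=0x3a  N=0 Z=0
after 10: x0=0x37 x1=0x29 x2=0x60 x3=0x7f x4=0x37 x5=0x20  N=0 Z=0
-- IRQ taken; context saved, return-PC = 11 --

SAVED = 0x60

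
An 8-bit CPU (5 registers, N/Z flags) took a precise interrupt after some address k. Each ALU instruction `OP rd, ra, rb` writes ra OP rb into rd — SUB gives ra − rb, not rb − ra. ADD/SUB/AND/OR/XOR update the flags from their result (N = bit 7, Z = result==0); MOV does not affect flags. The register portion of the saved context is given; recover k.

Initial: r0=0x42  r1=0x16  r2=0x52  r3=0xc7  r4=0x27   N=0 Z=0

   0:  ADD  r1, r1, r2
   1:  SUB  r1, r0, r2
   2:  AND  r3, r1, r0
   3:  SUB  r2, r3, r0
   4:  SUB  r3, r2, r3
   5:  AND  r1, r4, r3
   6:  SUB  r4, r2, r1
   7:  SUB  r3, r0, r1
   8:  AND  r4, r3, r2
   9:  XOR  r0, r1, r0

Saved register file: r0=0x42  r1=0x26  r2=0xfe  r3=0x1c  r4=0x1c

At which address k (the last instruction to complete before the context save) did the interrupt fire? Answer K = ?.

after  0: r0=0x42 r1=0x68 r2=0x52 r3=0xc7 r4=0x27  N=0 Z=0
after  1: r0=0x42 r1=0xf0 r2=0x52 r3=0xc7 r4=0x27  N=1 Z=0
after  2: r0=0x42 r1=0xf0 r2=0x52 r3=0x40 r4=0x27  N=0 Z=0
after  3: r0=0x42 r1=0xf0 r2=0xfe r3=0x40 r4=0x27  N=1 Z=0
after  4: r0=0x42 r1=0xf0 r2=0xfe r3=0xbe r4=0x27  N=1 Z=0
after  5: r0=0x42 r1=0x26 r2=0xfe r3=0xbe r4=0x27  N=0 Z=0
after  6: r0=0x42 r1=0x26 r2=0xfe r3=0xbe r4=0xd8  N=1 Z=0
after  7: r0=0x42 r1=0x26 r2=0xfe r3=0x1c r4=0xd8  N=0 Z=0
after  8: r0=0x42 r1=0x26 r2=0xfe r3=0x1c r4=0x1c  N=0 Z=0
-- IRQ taken; context saved, return-PC = 9 --

K = 8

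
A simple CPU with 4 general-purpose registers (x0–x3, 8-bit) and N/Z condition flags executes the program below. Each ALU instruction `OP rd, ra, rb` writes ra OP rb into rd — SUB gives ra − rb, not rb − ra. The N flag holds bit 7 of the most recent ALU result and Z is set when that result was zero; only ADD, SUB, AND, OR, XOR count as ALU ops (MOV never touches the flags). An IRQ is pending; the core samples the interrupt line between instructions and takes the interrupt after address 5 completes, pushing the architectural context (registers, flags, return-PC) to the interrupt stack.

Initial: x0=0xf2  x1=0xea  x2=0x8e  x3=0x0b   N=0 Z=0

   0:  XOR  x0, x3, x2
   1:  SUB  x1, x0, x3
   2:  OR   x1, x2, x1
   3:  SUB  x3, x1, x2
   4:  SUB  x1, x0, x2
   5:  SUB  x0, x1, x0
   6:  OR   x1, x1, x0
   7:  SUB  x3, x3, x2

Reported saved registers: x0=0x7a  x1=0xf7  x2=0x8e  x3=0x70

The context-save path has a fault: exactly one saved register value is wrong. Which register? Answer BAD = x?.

after  0: x0=0x85 x1=0xea x2=0x8e x3=0x0b  N=1 Z=0
after  1: x0=0x85 x1=0x7a x2=0x8e x3=0x0b  N=0 Z=0
after  2: x0=0x85 x1=0xfe x2=0x8e x3=0x0b  N=1 Z=0
after  3: x0=0x85 x1=0xfe x2=0x8e x3=0x70  N=0 Z=0
after  4: x0=0x85 x1=0xf7 x2=0x8e x3=0x70  N=1 Z=0
after  5: x0=0x72 x1=0xf7 x2=0x8e x3=0x70  N=0 Z=0
-- IRQ taken; context saved, return-PC = 6 --
mismatch: x0: reported 0x7a vs actual 0x72

BAD = x0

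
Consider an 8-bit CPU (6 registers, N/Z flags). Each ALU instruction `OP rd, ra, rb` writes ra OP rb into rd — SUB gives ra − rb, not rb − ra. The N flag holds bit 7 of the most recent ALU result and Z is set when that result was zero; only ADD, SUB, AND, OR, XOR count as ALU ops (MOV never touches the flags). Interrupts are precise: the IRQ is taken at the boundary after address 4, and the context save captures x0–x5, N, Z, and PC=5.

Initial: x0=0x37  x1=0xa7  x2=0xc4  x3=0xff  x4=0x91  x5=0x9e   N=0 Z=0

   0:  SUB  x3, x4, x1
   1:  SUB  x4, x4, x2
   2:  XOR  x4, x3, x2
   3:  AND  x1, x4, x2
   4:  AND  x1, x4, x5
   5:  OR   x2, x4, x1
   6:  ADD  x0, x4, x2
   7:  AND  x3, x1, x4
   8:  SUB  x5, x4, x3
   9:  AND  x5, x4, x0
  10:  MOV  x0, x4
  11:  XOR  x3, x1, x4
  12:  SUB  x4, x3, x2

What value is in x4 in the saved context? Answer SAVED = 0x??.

SAVED = 0x2e

after  0: x0=0x37 x1=0xa7 x2=0xc4 x3=0xea x4=0x91 x5=0x9e  N=1 Z=0
after  1: x0=0x37 x1=0xa7 x2=0xc4 x3=0xea x4=0xcd x5=0x9e  N=1 Z=0
after  2: x0=0x37 x1=0xa7 x2=0xc4 x3=0xea x4=0x2e x5=0x9e  N=0 Z=0
after  3: x0=0x37 x1=0x04 x2=0xc4 x3=0xea x4=0x2e x5=0x9e  N=0 Z=0
after  4: x0=0x37 x1=0x0e x2=0xc4 x3=0xea x4=0x2e x5=0x9e  N=0 Z=0
-- IRQ taken; context saved, return-PC = 5 --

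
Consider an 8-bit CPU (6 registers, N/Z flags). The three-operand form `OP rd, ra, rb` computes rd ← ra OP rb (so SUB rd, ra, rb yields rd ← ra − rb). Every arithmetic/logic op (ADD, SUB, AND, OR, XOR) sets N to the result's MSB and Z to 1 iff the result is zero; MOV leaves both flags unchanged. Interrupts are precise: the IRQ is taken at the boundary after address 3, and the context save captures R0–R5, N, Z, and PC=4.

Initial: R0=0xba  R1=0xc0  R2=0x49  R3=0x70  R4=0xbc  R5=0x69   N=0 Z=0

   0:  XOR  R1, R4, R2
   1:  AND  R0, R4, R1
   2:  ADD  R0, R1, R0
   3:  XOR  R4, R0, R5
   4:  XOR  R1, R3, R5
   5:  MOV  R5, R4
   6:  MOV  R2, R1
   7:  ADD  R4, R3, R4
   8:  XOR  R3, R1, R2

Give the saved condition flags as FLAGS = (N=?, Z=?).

FLAGS = (N=1, Z=0)

after  0: R0=0xba R1=0xf5 R2=0x49 R3=0x70 R4=0xbc R5=0x69  N=1 Z=0
after  1: R0=0xb4 R1=0xf5 R2=0x49 R3=0x70 R4=0xbc R5=0x69  N=1 Z=0
after  2: R0=0xa9 R1=0xf5 R2=0x49 R3=0x70 R4=0xbc R5=0x69  N=1 Z=0
after  3: R0=0xa9 R1=0xf5 R2=0x49 R3=0x70 R4=0xc0 R5=0x69  N=1 Z=0
-- IRQ taken; context saved, return-PC = 4 --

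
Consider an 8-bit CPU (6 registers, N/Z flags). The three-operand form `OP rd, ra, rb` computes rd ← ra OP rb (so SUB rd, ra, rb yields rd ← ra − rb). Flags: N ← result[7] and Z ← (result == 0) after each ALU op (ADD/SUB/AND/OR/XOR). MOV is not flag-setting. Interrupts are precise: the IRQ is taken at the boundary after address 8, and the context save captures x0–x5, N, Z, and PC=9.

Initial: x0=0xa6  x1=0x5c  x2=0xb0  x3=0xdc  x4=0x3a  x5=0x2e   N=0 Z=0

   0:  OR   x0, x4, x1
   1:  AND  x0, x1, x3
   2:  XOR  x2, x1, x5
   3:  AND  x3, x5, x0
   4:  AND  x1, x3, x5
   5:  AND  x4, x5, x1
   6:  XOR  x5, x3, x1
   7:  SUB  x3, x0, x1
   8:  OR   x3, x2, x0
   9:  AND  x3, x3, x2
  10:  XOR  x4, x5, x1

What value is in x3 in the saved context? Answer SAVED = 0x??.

after  0: x0=0x7e x1=0x5c x2=0xb0 x3=0xdc x4=0x3a x5=0x2e  N=0 Z=0
after  1: x0=0x5c x1=0x5c x2=0xb0 x3=0xdc x4=0x3a x5=0x2e  N=0 Z=0
after  2: x0=0x5c x1=0x5c x2=0x72 x3=0xdc x4=0x3a x5=0x2e  N=0 Z=0
after  3: x0=0x5c x1=0x5c x2=0x72 x3=0x0c x4=0x3a x5=0x2e  N=0 Z=0
after  4: x0=0x5c x1=0x0c x2=0x72 x3=0x0c x4=0x3a x5=0x2e  N=0 Z=0
after  5: x0=0x5c x1=0x0c x2=0x72 x3=0x0c x4=0x0c x5=0x2e  N=0 Z=0
after  6: x0=0x5c x1=0x0c x2=0x72 x3=0x0c x4=0x0c x5=0x00  N=0 Z=1
after  7: x0=0x5c x1=0x0c x2=0x72 x3=0x50 x4=0x0c x5=0x00  N=0 Z=0
after  8: x0=0x5c x1=0x0c x2=0x72 x3=0x7e x4=0x0c x5=0x00  N=0 Z=0
-- IRQ taken; context saved, return-PC = 9 --

SAVED = 0x7e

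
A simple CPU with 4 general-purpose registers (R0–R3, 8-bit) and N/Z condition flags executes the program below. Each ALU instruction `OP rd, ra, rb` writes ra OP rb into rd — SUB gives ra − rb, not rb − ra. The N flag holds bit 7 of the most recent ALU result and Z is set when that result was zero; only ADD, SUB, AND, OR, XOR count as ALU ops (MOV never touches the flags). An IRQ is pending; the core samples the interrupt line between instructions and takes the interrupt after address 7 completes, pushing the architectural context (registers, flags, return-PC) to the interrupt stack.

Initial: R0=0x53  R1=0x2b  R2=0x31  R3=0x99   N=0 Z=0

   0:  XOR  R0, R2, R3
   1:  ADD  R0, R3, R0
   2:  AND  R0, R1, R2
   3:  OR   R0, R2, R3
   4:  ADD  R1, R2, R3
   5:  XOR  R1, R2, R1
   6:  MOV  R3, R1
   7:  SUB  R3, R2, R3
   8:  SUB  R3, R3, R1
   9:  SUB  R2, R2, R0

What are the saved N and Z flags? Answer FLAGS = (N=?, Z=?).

FLAGS = (N=0, Z=0)

after  0: R0=0xa8 R1=0x2b R2=0x31 R3=0x99  N=1 Z=0
after  1: R0=0x41 R1=0x2b R2=0x31 R3=0x99  N=0 Z=0
after  2: R0=0x21 R1=0x2b R2=0x31 R3=0x99  N=0 Z=0
after  3: R0=0xb9 R1=0x2b R2=0x31 R3=0x99  N=1 Z=0
after  4: R0=0xb9 R1=0xca R2=0x31 R3=0x99  N=1 Z=0
after  5: R0=0xb9 R1=0xfb R2=0x31 R3=0x99  N=1 Z=0
after  6: R0=0xb9 R1=0xfb R2=0x31 R3=0xfb  N=1 Z=0
after  7: R0=0xb9 R1=0xfb R2=0x31 R3=0x36  N=0 Z=0
-- IRQ taken; context saved, return-PC = 8 --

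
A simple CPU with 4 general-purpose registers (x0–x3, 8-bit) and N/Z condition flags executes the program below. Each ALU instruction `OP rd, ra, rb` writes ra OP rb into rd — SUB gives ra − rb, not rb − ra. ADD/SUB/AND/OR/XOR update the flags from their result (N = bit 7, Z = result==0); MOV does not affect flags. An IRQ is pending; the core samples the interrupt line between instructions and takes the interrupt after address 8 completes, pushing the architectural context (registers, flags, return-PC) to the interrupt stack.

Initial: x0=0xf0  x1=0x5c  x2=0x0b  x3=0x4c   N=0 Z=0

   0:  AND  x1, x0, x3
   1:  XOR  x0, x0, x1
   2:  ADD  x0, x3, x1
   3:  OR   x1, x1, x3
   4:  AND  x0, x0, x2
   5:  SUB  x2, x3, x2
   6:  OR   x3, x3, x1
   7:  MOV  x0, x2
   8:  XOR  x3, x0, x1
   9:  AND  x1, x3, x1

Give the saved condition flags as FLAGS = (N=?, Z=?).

FLAGS = (N=0, Z=0)

after  0: x0=0xf0 x1=0x40 x2=0x0b x3=0x4c  N=0 Z=0
after  1: x0=0xb0 x1=0x40 x2=0x0b x3=0x4c  N=1 Z=0
after  2: x0=0x8c x1=0x40 x2=0x0b x3=0x4c  N=1 Z=0
after  3: x0=0x8c x1=0x4c x2=0x0b x3=0x4c  N=0 Z=0
after  4: x0=0x08 x1=0x4c x2=0x0b x3=0x4c  N=0 Z=0
after  5: x0=0x08 x1=0x4c x2=0x41 x3=0x4c  N=0 Z=0
after  6: x0=0x08 x1=0x4c x2=0x41 x3=0x4c  N=0 Z=0
after  7: x0=0x41 x1=0x4c x2=0x41 x3=0x4c  N=0 Z=0
after  8: x0=0x41 x1=0x4c x2=0x41 x3=0x0d  N=0 Z=0
-- IRQ taken; context saved, return-PC = 9 --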